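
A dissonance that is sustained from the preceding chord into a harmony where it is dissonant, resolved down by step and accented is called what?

Suspension.

Approach: by preparation — the pitch is first a chord tone, then held (tied or repeated) while the harmony changes under it. Departure: down by step. Metric position: strong.
A prepared dissonance that resolves downward by step — a suspension. (The same figure resolving upward would be a retardation.)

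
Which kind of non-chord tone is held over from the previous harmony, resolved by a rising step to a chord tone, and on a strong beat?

Retardation.

Approach: by preparation — the pitch is first a chord tone, then held (tied or repeated) while the harmony changes under it. Departure: up by step. Metric position: strong.
A prepared dissonance that resolves upward by step — a retardation. (The same figure resolving downward would be a suspension.)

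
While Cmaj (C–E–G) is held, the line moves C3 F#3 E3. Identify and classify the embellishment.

F#3 is an appoggiatura.

The harmony at that moment is C major triad (C, E, G); F#3 is not a chord tone.
It is approached by leap up from C3 and left by step down to E3.
Leap in, step out — an appoggiatura.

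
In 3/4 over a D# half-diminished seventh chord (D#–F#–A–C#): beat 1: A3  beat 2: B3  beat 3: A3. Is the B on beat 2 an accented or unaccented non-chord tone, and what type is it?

The harmony at that moment is D# half-diminished seventh chord (D#, F#, A, C#); B3 is not a chord tone.
It is approached by step up from A3 and left by step down to A3.
Step away and step back to the same note — a neighbor tone (upper neighbor).
It falls on a weak beat, so it is unaccented.

Unaccented neighbor tone.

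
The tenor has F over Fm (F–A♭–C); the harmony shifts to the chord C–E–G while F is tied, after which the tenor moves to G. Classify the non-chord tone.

F is a retardation.

The harmony at that moment is C major triad (C, E, G); F is not a chord tone.
It is held over (the same pitch as the preceding F) and left by step up to G.
Held over from the previous chord and resolving up by step — a retardation.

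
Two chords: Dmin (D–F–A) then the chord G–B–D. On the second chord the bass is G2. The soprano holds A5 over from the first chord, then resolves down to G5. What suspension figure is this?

9–8 suspension.

At the second chord the bass is G2. The suspended A5 lies a ninth above the bass; after resolving down by step to G5, the interval above the bass becomes an octave.
Suspension figures are named by those two intervals: 9–8.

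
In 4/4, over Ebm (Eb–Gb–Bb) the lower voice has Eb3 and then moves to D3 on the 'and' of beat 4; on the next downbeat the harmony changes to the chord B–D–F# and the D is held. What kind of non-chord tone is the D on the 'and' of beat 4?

Anticipation.

The harmony at that moment is Eb minor triad (Eb, Gb, Bb); D3 is not a chord tone.
It is approached by step down from Eb3 and then sustained as the same pitch into the next harmony.
Arriving early and becoming a chord tone when the harmony changes — an anticipation.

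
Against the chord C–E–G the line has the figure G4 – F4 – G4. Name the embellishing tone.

F4 is a neighbor tone.

The harmony at that moment is C major triad (C, E, G); F4 is not a chord tone.
It is approached by step down from G4 and left by step up to G4.
Step away and step back to the same note — a neighbor tone (lower neighbor).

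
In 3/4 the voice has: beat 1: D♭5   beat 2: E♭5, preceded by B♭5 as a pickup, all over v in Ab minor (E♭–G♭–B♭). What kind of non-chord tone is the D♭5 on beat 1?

The harmony at that moment is E♭ minor triad (E♭, G♭, B♭); D♭5 is not a chord tone.
It is approached by leap down from B♭5 and left by step up to E♭5.
Leap in, step out, metrically accented — an appoggiatura.

Appoggiatura.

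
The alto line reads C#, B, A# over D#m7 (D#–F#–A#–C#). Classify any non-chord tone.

B is a passing tone.

The harmony at that moment is D# minor seventh chord (D#, F#, A#, C#); B is not a chord tone.
It is approached by step down from C# and left by step down to A#.
Step in, step out in the same direction — a passing tone.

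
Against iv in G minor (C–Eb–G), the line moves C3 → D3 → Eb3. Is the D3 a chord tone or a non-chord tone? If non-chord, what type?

The harmony at that moment is C minor triad (C, Eb, G); D3 is not a chord tone.
It is approached by step up from C3 and left by step up to Eb3.
Step in, step out in the same direction — a passing tone.

Non-chord tone — a passing tone.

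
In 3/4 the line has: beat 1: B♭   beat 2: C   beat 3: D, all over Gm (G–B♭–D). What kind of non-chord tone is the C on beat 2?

Passing tone.

The harmony at that moment is G minor triad (G, B♭, D); C is not a chord tone.
It is approached by step up from B♭ and left by step up to D.
Step in, step out in the same direction — a passing tone.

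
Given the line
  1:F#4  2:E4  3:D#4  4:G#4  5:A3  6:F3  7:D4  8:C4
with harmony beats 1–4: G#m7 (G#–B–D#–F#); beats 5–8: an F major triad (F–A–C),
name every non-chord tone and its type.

The harmony at that moment is G# minor seventh chord (G#, B, D#, F#); E4 is not a chord tone.
It is approached by step down from F#4 and left by step down to D#4.
Step in, step out in the same direction — a passing tone.
The harmony at that moment is F major triad (F, A, C); D4 is not a chord tone.
It is approached by leap up from F3 and left by step down to C4.
Leap in, step out — an appoggiatura.

E4 (beat 2) — passing tone; D4 (beat 7) — appoggiatura.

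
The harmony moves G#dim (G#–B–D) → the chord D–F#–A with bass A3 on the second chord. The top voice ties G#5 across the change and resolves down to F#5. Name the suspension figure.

7–6 suspension.

At the second chord the bass is A3. The suspended G#5 lies a seventh above the bass; after resolving down by step to F#5, the interval above the bass becomes a sixth.
Suspension figures are named by those two intervals: 7–6.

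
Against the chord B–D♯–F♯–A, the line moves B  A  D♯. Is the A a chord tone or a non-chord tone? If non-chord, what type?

B dominant seventh chord contains B, D♯, F♯, A; A is the seventh, so it is a chord tone.

Chord tone (the seventh of B dominant seventh chord).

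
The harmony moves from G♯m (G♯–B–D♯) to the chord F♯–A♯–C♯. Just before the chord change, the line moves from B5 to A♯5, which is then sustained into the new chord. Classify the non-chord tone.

The harmony at that moment is G♯ minor triad (G♯, B, D♯); A♯5 is not a chord tone.
It is approached by step down from B5 and then sustained as the same pitch into the next harmony.
Arriving early and becoming a chord tone when the harmony changes — an anticipation.

A♯5 is an anticipation.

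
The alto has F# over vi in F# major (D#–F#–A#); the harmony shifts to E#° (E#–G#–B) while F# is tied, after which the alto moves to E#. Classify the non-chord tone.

The harmony at that moment is E# diminished triad (E#, G#, B); F# is not a chord tone.
It is held over (the same pitch as the preceding F#) and left by step down to E#.
Held over from the previous chord and resolving down by step — a suspension.

F# is a suspension.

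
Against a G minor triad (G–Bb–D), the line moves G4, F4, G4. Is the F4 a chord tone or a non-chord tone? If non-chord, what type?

Non-chord tone — a neighbor tone.

The harmony at that moment is G minor triad (G, Bb, D); F4 is not a chord tone.
It is approached by step down from G4 and left by step up to G4.
Step away and step back to the same note — a neighbor tone (lower neighbor).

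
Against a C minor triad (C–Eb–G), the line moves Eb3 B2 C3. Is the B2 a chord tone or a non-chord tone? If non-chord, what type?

The harmony at that moment is C minor triad (C, Eb, G); B2 is not a chord tone.
It is approached by leap down from Eb3 and left by step up to C3.
Leap in, step out — an appoggiatura.

Non-chord tone — an appoggiatura.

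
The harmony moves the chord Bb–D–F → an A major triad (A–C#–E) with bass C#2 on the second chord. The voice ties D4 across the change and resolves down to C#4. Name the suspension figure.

At the second chord the bass is C#2. The suspended D4 lies a ninth above the bass; after resolving down by step to C#4, the interval above the bass becomes an octave.
Suspension figures are named by those two intervals: 9–8.

9–8 suspension.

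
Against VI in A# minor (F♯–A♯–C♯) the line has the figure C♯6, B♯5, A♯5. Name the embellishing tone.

The harmony at that moment is F♯ major triad (F♯, A♯, C♯); B♯5 is not a chord tone.
It is approached by step down from C♯6 and left by step down to A♯5.
Step in, step out in the same direction — a passing tone.

B♯5 is a passing tone.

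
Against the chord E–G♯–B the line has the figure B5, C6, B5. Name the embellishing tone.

C6 is a neighbor tone.

The harmony at that moment is E major triad (E, G♯, B); C6 is not a chord tone.
It is approached by step up from B5 and left by step down to B5.
Step away and step back to the same note — a neighbor tone (upper neighbor).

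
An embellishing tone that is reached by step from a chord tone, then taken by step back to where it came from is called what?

Approach: by step. Departure: by step in the opposite direction, back to the starting pitch.
Stepwise on both sides but reversing to return to the same chord tone — a neighbor tone. (Had it continued onward in the same direction it would be a passing tone instead.)

Neighbor tone.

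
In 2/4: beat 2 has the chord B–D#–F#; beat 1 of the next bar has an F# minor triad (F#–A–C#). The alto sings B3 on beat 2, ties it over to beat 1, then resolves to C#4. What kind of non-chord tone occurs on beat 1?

The harmony at that moment is F# minor triad (F#, A, C#); B3 is not a chord tone.
It is held over (the same pitch as the preceding B3) and left by step up to C#4.
Held over from the previous chord and resolving up by step — a retardation.

Retardation.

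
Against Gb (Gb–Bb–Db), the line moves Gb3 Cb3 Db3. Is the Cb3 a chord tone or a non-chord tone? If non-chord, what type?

Non-chord tone — an appoggiatura.

The harmony at that moment is Gb major triad (Gb, Bb, Db); Cb3 is not a chord tone.
It is approached by leap down from Gb3 and left by step up to Db3.
Leap in, step out — an appoggiatura.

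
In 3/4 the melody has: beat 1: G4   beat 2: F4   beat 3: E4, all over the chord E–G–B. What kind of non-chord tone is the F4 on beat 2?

Passing tone.

The harmony at that moment is E minor triad (E, G, B); F4 is not a chord tone.
It is approached by step down from G4 and left by step down to E4.
Step in, step out in the same direction — a passing tone.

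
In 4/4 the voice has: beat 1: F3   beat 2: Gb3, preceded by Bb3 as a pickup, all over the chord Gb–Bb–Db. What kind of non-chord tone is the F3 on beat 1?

Appoggiatura.

The harmony at that moment is Gb major triad (Gb, Bb, Db); F3 is not a chord tone.
It is approached by leap down from Bb3 and left by step up to Gb3.
Leap in, step out, metrically accented — an appoggiatura.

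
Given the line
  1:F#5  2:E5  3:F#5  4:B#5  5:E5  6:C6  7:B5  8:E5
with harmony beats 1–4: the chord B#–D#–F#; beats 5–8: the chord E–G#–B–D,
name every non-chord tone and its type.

E5 (beat 2) — neighbor tone; C6 (beat 6) — appoggiatura.

The harmony at that moment is B# diminished triad (B#, D#, F#); E5 is not a chord tone.
It is approached by step down from F#5 and left by step up to F#5.
Step away and step back to the same note — a neighbor tone (lower neighbor).
The harmony at that moment is E dominant seventh chord (E, G#, B, D); C6 is not a chord tone.
It is approached by leap up from E5 and left by step down to B5.
Leap in, step out — an appoggiatura.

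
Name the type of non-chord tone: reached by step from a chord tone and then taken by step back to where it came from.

Approach: by step. Departure: by step in the opposite direction, back to the starting pitch.
Stepwise on both sides but reversing to return to the same chord tone — a neighbor tone. (Had it continued onward in the same direction it would be a passing tone instead.)

Neighbor tone.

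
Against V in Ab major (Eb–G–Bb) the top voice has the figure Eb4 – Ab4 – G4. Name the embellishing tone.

Ab4 is an appoggiatura.

The harmony at that moment is Eb major triad (Eb, G, Bb); Ab4 is not a chord tone.
It is approached by leap up from Eb4 and left by step down to G4.
Leap in, step out — an appoggiatura.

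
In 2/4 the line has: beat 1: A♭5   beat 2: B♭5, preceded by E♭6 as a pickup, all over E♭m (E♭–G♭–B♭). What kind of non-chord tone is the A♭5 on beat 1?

Appoggiatura.

The harmony at that moment is E♭ minor triad (E♭, G♭, B♭); A♭5 is not a chord tone.
It is approached by leap down from E♭6 and left by step up to B♭5.
Leap in, step out, metrically accented — an appoggiatura.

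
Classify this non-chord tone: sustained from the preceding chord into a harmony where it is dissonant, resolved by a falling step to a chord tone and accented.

Suspension.

Approach: by preparation — the pitch is first a chord tone, then held (tied or repeated) while the harmony changes under it. Departure: down by step. Metric position: strong.
A prepared dissonance that resolves downward by step — a suspension. (The same figure resolving upward would be a retardation.)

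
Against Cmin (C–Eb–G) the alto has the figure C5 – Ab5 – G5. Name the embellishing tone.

Ab5 is an appoggiatura.

The harmony at that moment is C minor triad (C, Eb, G); Ab5 is not a chord tone.
It is approached by leap up from C5 and left by step down to G5.
Leap in, step out — an appoggiatura.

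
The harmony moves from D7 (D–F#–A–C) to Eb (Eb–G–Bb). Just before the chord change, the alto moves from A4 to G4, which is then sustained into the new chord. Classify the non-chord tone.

The harmony at that moment is D dominant seventh chord (D, F#, A, C); G4 is not a chord tone.
It is approached by step down from A4 and then sustained as the same pitch into the next harmony.
Arriving early and becoming a chord tone when the harmony changes — an anticipation.

G4 is an anticipation.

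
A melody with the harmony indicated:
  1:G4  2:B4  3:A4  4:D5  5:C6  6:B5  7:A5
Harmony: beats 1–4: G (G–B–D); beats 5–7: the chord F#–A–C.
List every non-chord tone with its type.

A4 (beat 3) — escape tone; B5 (beat 6) — passing tone.

The harmony at that moment is G major triad (G, B, D); A4 is not a chord tone.
It is approached by step down from B4 and left by leap up to D5.
Step in, leap out — an escape tone.
The harmony at that moment is F# diminished triad (F#, A, C); B5 is not a chord tone.
It is approached by step down from C6 and left by step down to A5.
Step in, step out in the same direction — a passing tone.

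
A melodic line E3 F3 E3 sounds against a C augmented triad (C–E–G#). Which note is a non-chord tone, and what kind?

F3 is a neighbor tone.

The harmony at that moment is C augmented triad (C, E, G#); F3 is not a chord tone.
It is approached by step up from E3 and left by step down to E3.
Step away and step back to the same note — a neighbor tone (upper neighbor).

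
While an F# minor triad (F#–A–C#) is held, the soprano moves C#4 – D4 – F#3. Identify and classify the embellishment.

The harmony at that moment is F# minor triad (F#, A, C#); D4 is not a chord tone.
It is approached by step up from C#4 and left by leap down to F#3.
Step in, leap out — an escape tone.

D4 is an escape tone.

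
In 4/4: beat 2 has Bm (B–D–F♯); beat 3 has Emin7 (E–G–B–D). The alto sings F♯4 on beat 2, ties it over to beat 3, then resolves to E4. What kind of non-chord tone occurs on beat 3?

The harmony at that moment is E minor seventh chord (E, G, B, D); F♯4 is not a chord tone.
It is held over (the same pitch as the preceding F♯4) and left by step down to E4.
Held over from the previous chord and resolving down by step — a suspension.

Suspension.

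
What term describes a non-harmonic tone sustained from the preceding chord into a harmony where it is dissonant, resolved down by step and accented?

Approach: by preparation — the pitch is first a chord tone, then held (tied or repeated) while the harmony changes under it. Departure: down by step. Metric position: strong.
A prepared dissonance that resolves downward by step — a suspension. (The same figure resolving upward would be a retardation.)

Suspension.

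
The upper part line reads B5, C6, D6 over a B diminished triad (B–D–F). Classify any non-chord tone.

C6 is a passing tone.

The harmony at that moment is B diminished triad (B, D, F); C6 is not a chord tone.
It is approached by step up from B5 and left by step up to D6.
Step in, step out in the same direction — a passing tone.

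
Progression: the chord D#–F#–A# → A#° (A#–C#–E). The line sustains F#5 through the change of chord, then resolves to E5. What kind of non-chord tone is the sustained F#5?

The harmony at that moment is A# diminished triad (A#, C#, E); F#5 is not a chord tone.
It is held over (the same pitch as the preceding F#5) and left by step down to E5.
Held over from the previous chord and resolving down by step — a suspension.

F#5 is a suspension.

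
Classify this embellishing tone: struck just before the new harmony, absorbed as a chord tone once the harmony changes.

Approach: ahead of the chord change (typically by step), so it is dissonant against the current harmony. Departure: none — the same pitch is restated or held and is a chord tone of the new harmony.
Dissonant first, consonant once the harmony catches up: the note simply arrives early — an anticipation. (The reverse timing, consonant first and dissonant after the change, would be a suspension or retardation.)

Anticipation.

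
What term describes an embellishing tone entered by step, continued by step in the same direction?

Approach: by step. Departure: by step, continuing in the same direction.
Stepwise on both sides with no change of direction means the note fills in the space between two different chord tones — a passing tone. (Had it turned back to its starting note it would be a neighbor tone instead.)

Passing tone.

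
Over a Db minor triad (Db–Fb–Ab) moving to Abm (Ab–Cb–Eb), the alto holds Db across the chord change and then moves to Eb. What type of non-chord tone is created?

The harmony at that moment is Ab minor triad (Ab, Cb, Eb); Db is not a chord tone.
It is held over (the same pitch as the preceding Db) and left by step up to Eb.
Held over from the previous chord and resolving up by step — a retardation.

Db is a retardation.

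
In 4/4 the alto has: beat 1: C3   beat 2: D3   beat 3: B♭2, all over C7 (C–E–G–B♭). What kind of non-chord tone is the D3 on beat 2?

Escape tone.

The harmony at that moment is C dominant seventh chord (C, E, G, B♭); D3 is not a chord tone.
It is approached by step up from C3 and left by leap down to B♭2.
Step in, leap out, on a weak beat — an escape tone.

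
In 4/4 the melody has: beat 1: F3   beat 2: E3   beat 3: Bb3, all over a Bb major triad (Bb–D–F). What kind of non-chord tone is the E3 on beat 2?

The harmony at that moment is Bb major triad (Bb, D, F); E3 is not a chord tone.
It is approached by step down from F3 and left by leap up to Bb3.
Step in, leap out, on a weak beat — an escape tone.

Escape tone.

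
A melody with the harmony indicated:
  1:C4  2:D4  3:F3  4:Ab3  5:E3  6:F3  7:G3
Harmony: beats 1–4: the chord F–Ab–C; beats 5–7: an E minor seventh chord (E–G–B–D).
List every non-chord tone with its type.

D4 (beat 2) — escape tone; F3 (beat 6) — passing tone.

The harmony at that moment is F minor triad (F, Ab, C); D4 is not a chord tone.
It is approached by step up from C4 and left by leap down to F3.
Step in, leap out — an escape tone.
The harmony at that moment is E minor seventh chord (E, G, B, D); F3 is not a chord tone.
It is approached by step up from E3 and left by step up to G3.
Step in, step out in the same direction — a passing tone.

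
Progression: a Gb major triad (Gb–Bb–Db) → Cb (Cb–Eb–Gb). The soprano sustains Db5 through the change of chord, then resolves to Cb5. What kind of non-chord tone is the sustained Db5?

The harmony at that moment is Cb major triad (Cb, Eb, Gb); Db5 is not a chord tone.
It is held over (the same pitch as the preceding Db5) and left by step down to Cb5.
Held over from the previous chord and resolving down by step — a suspension.

Db5 is a suspension.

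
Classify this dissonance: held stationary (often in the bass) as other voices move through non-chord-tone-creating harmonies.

Pedal tone.

Approach: none. Departure: none — a single pitch is sustained while the chords change around it, passing through harmonies that do not contain it.
No melodic motion at all; the dissonance is created entirely by the moving harmonies against the stationary note — a pedal tone (pedal point).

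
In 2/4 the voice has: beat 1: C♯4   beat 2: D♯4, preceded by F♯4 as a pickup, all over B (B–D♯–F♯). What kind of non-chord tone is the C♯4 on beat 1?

The harmony at that moment is B major triad (B, D♯, F♯); C♯4 is not a chord tone.
It is approached by leap down from F♯4 and left by step up to D♯4.
Leap in, step out, metrically accented — an appoggiatura.

Appoggiatura.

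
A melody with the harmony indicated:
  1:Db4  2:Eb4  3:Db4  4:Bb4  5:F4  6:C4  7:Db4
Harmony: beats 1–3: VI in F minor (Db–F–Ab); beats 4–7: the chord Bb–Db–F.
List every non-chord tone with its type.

Eb4 (beat 2) — neighbor tone; C4 (beat 6) — appoggiatura.

The harmony at that moment is Db major triad (Db, F, Ab); Eb4 is not a chord tone.
It is approached by step up from Db4 and left by step down to Db4.
Step away and step back to the same note — a neighbor tone (upper neighbor).
The harmony at that moment is Bb minor triad (Bb, Db, F); C4 is not a chord tone.
It is approached by leap down from F4 and left by step up to Db4.
Leap in, step out — an appoggiatura.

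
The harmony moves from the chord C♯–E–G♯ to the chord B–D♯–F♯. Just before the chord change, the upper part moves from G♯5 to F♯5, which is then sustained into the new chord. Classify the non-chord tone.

The harmony at that moment is C♯ minor triad (C♯, E, G♯); F♯5 is not a chord tone.
It is approached by step down from G♯5 and then sustained as the same pitch into the next harmony.
Arriving early and becoming a chord tone when the harmony changes — an anticipation.

F♯5 is an anticipation.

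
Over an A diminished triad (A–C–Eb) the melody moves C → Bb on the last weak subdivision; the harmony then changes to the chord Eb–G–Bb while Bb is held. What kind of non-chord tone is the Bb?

The harmony at that moment is A diminished triad (A, C, Eb); Bb is not a chord tone.
It is approached by step down from C and then sustained as the same pitch into the next harmony.
Arriving early and becoming a chord tone when the harmony changes — an anticipation.

Bb is an anticipation.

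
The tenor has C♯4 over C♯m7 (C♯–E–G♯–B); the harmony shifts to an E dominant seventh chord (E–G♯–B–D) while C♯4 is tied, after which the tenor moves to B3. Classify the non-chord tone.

The harmony at that moment is E dominant seventh chord (E, G♯, B, D); C♯4 is not a chord tone.
It is held over (the same pitch as the preceding C♯4) and left by step down to B3.
Held over from the previous chord and resolving down by step — a suspension.

C♯4 is a suspension.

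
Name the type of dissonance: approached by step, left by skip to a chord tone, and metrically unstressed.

Escape tone.

Approach: by step. Departure: by leap. Metric position: weak.
Step in, leap out, from a weak position — an escape tone (échappée). (It is the mirror image of the appoggiatura, which leaps in and steps out on a strong beat.)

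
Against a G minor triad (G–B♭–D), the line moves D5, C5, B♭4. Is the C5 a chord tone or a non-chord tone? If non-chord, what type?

Non-chord tone — a passing tone.

The harmony at that moment is G minor triad (G, B♭, D); C5 is not a chord tone.
It is approached by step down from D5 and left by step down to B♭4.
Step in, step out in the same direction — a passing tone.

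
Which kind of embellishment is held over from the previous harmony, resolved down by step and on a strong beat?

Suspension.

Approach: by preparation — the pitch is first a chord tone, then held (tied or repeated) while the harmony changes under it. Departure: down by step. Metric position: strong.
A prepared dissonance that resolves downward by step — a suspension. (The same figure resolving upward would be a retardation.)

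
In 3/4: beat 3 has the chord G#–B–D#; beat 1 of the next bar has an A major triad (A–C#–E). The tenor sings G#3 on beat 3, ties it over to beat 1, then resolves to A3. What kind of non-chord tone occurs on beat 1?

The harmony at that moment is A major triad (A, C#, E); G#3 is not a chord tone.
It is held over (the same pitch as the preceding G#3) and left by step up to A3.
Held over from the previous chord and resolving up by step — a retardation.

Retardation.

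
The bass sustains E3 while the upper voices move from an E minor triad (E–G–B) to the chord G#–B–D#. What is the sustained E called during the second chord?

The harmony at that moment is G# minor triad (G#, B, D#); E3 is not a chord tone.
It is held over (the same pitch as the preceding E3) and then sustained as the same pitch into the next harmony.
Sustained through a change of harmony — a pedal tone.

Pedal tone (pedal point).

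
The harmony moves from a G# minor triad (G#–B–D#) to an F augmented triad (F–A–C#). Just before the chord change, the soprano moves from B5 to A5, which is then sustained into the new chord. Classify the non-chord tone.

The harmony at that moment is G# minor triad (G#, B, D#); A5 is not a chord tone.
It is approached by step down from B5 and then sustained as the same pitch into the next harmony.
Arriving early and becoming a chord tone when the harmony changes — an anticipation.

A5 is an anticipation.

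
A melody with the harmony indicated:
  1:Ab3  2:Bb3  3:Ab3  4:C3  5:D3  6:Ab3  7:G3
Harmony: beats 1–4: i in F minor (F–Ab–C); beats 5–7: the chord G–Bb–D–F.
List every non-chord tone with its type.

The harmony at that moment is F minor triad (F, Ab, C); Bb3 is not a chord tone.
It is approached by step up from Ab3 and left by step down to Ab3.
Step away and step back to the same note — a neighbor tone (upper neighbor).
The harmony at that moment is G minor seventh chord (G, Bb, D, F); Ab3 is not a chord tone.
It is approached by leap up from D3 and left by step down to G3.
Leap in, step out — an appoggiatura.

Bb3 (beat 2) — neighbor tone; Ab3 (beat 6) — appoggiatura.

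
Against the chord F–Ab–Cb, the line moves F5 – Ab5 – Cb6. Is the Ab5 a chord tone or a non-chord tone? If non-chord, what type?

Chord tone (the third of F diminished triad).

F diminished triad contains F, Ab, Cb; Ab is the third, so it is a chord tone.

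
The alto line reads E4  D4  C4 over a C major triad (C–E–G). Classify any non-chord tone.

The harmony at that moment is C major triad (C, E, G); D4 is not a chord tone.
It is approached by step down from E4 and left by step down to C4.
Step in, step out in the same direction — a passing tone.

D4 is a passing tone.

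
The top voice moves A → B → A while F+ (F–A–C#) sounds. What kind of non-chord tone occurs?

B is a neighbor tone.

The harmony at that moment is F augmented triad (F, A, C#); B is not a chord tone.
It is approached by step up from A and left by step down to A.
Step away and step back to the same note — a neighbor tone (upper neighbor).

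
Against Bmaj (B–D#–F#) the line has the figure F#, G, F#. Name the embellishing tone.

G is a neighbor tone.

The harmony at that moment is B major triad (B, D#, F#); G is not a chord tone.
It is approached by step up from F# and left by step down to F#.
Step away and step back to the same note — a neighbor tone (upper neighbor).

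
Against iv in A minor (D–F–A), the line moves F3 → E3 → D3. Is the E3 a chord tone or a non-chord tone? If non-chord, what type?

The harmony at that moment is D minor triad (D, F, A); E3 is not a chord tone.
It is approached by step down from F3 and left by step down to D3.
Step in, step out in the same direction — a passing tone.

Non-chord tone — a passing tone.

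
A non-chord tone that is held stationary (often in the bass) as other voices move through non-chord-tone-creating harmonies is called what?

Pedal tone.

Approach: none. Departure: none — a single pitch is sustained while the chords change around it, passing through harmonies that do not contain it.
No melodic motion at all; the dissonance is created entirely by the moving harmonies against the stationary note — a pedal tone (pedal point).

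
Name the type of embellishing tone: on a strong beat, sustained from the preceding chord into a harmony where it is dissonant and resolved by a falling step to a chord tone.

Suspension.

Approach: by preparation — the pitch is first a chord tone, then held (tied or repeated) while the harmony changes under it. Departure: down by step. Metric position: strong.
A prepared dissonance that resolves downward by step — a suspension. (The same figure resolving upward would be a retardation.)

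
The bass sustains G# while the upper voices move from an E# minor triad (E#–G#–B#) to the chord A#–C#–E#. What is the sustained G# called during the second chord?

The harmony at that moment is A# minor triad (A#, C#, E#); G# is not a chord tone.
It is held over (the same pitch as the preceding G#) and then sustained as the same pitch into the next harmony.
Sustained through a change of harmony — a pedal tone.

Pedal tone (pedal point).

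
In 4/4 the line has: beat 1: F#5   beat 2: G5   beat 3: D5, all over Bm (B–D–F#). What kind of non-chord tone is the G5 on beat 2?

Escape tone.

The harmony at that moment is B minor triad (B, D, F#); G5 is not a chord tone.
It is approached by step up from F#5 and left by leap down to D5.
Step in, leap out, on a weak beat — an escape tone.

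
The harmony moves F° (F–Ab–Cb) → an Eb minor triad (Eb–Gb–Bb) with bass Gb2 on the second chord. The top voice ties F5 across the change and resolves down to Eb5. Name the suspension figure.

At the second chord the bass is Gb2. The suspended F5 lies a seventh above the bass; after resolving down by step to Eb5, the interval above the bass becomes a sixth.
Suspension figures are named by those two intervals: 7–6.

7–6 suspension.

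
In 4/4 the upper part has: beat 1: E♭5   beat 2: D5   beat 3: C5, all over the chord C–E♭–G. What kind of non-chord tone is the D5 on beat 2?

Passing tone.

The harmony at that moment is C minor triad (C, E♭, G); D5 is not a chord tone.
It is approached by step down from E♭5 and left by step down to C5.
Step in, step out in the same direction — a passing tone.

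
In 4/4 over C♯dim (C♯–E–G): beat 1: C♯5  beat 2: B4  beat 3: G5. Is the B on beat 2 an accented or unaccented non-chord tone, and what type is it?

The harmony at that moment is C♯ diminished triad (C♯, E, G); B4 is not a chord tone.
It is approached by step down from C♯5 and left by leap up to G5.
Step in, leap out — an escape tone.
It falls on a weak beat, so it is unaccented.

Unaccented escape tone.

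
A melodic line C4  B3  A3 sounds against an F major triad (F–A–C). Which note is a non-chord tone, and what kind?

B3 is a passing tone.

The harmony at that moment is F major triad (F, A, C); B3 is not a chord tone.
It is approached by step down from C4 and left by step down to A3.
Step in, step out in the same direction — a passing tone.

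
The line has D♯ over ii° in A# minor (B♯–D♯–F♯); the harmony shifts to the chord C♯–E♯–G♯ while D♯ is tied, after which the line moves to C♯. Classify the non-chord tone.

D♯ is a suspension.

The harmony at that moment is C♯ major triad (C♯, E♯, G♯); D♯ is not a chord tone.
It is held over (the same pitch as the preceding D♯) and left by step down to C♯.
Held over from the previous chord and resolving down by step — a suspension.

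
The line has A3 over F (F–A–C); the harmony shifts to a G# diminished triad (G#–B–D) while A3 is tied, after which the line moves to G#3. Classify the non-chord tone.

The harmony at that moment is G# diminished triad (G#, B, D); A3 is not a chord tone.
It is held over (the same pitch as the preceding A3) and left by step down to G#3.
Held over from the previous chord and resolving down by step — a suspension.

A3 is a suspension.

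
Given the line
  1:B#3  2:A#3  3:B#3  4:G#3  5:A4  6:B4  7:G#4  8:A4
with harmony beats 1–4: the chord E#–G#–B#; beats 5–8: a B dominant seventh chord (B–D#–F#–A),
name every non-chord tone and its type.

A#3 (beat 2) — neighbor tone; G#4 (beat 7) — appoggiatura.

The harmony at that moment is E# minor triad (E#, G#, B#); A#3 is not a chord tone.
It is approached by step down from B#3 and left by step up to B#3.
Step away and step back to the same note — a neighbor tone (lower neighbor).
The harmony at that moment is B dominant seventh chord (B, D#, F#, A); G#4 is not a chord tone.
It is approached by leap down from B4 and left by step up to A4.
Leap in, step out — an appoggiatura.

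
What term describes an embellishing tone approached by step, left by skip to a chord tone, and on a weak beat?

Approach: by step. Departure: by leap. Metric position: weak.
Step in, leap out, from a weak position — an escape tone (échappée). (It is the mirror image of the appoggiatura, which leaps in and steps out on a strong beat.)

Escape tone.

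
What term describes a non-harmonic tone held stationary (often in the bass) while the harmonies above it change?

Approach: none. Departure: none — a single pitch is sustained while the chords change around it, passing through harmonies that do not contain it.
No melodic motion at all; the dissonance is created entirely by the moving harmonies against the stationary note — a pedal tone (pedal point).

Pedal tone.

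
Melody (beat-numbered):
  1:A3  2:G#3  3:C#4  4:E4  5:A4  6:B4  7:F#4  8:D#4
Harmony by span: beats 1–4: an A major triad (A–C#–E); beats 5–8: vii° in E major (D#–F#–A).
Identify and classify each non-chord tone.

G#3 (beat 2) — escape tone; B4 (beat 6) — escape tone.

The harmony at that moment is A major triad (A, C#, E); G#3 is not a chord tone.
It is approached by step down from A3 and left by leap up to C#4.
Step in, leap out — an escape tone.
The harmony at that moment is D# diminished triad (D#, F#, A); B4 is not a chord tone.
It is approached by step up from A4 and left by leap down to F#4.
Step in, leap out — an escape tone.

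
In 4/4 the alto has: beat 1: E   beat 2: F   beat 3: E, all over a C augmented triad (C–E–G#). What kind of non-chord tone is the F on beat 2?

The harmony at that moment is C augmented triad (C, E, G#); F is not a chord tone.
It is approached by step up from E and left by step down to E.
Step away and step back to the same note — a neighbor tone (upper neighbor).

Upper neighbor tone.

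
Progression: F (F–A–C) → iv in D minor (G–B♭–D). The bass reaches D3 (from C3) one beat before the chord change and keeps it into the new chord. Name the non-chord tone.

D3 is an anticipation.

The harmony at that moment is F major triad (F, A, C); D3 is not a chord tone.
It is approached by step up from C3 and then sustained as the same pitch into the next harmony.
Arriving early and becoming a chord tone when the harmony changes — an anticipation.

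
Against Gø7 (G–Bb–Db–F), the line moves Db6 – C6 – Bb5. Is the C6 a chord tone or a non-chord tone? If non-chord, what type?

The harmony at that moment is G half-diminished seventh chord (G, Bb, Db, F); C6 is not a chord tone.
It is approached by step down from Db6 and left by step down to Bb5.
Step in, step out in the same direction — a passing tone.

Non-chord tone — a passing tone.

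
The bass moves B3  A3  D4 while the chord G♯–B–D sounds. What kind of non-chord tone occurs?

The harmony at that moment is G♯ diminished triad (G♯, B, D); A3 is not a chord tone.
It is approached by step down from B3 and left by leap up to D4.
Step in, leap out — an escape tone.

A3 is an escape tone.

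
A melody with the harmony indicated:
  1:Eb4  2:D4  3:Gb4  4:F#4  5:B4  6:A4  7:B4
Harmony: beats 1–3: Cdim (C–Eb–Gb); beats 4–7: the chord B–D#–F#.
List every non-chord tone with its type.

The harmony at that moment is C diminished triad (C, Eb, Gb); D4 is not a chord tone.
It is approached by step down from Eb4 and left by leap up to Gb4.
Step in, leap out — an escape tone.
The harmony at that moment is B major triad (B, D#, F#); A4 is not a chord tone.
It is approached by step down from B4 and left by step up to B4.
Step away and step back to the same note — a neighbor tone (lower neighbor).

D4 (beat 2) — escape tone; A4 (beat 6) — neighbor tone.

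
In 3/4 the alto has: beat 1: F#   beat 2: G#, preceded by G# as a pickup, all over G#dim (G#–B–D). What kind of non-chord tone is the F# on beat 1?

Lower neighbor tone.

The harmony at that moment is G# diminished triad (G#, B, D); F# is not a chord tone.
It is approached by step down from G# and left by step up to G#.
Step away and step back to the same note — a neighbor tone (lower neighbor).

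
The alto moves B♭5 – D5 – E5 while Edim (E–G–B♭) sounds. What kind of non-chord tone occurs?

D5 is an appoggiatura.

The harmony at that moment is E diminished triad (E, G, B♭); D5 is not a chord tone.
It is approached by leap down from B♭5 and left by step up to E5.
Leap in, step out — an appoggiatura.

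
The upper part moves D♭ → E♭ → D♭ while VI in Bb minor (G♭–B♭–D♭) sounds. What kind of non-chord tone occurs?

E♭ is a neighbor tone.

The harmony at that moment is G♭ major triad (G♭, B♭, D♭); E♭ is not a chord tone.
It is approached by step up from D♭ and left by step down to D♭.
Step away and step back to the same note — a neighbor tone (upper neighbor).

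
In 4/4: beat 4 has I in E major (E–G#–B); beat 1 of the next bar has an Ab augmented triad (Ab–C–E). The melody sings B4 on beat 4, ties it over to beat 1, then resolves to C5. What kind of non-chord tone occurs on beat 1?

Retardation.

The harmony at that moment is Ab augmented triad (Ab, C, E); B4 is not a chord tone.
It is held over (the same pitch as the preceding B4) and left by step up to C5.
Held over from the previous chord and resolving up by step — a retardation.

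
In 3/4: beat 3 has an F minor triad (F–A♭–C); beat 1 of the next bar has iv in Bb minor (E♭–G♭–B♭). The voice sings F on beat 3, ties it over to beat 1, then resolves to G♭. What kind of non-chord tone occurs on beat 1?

The harmony at that moment is E♭ minor triad (E♭, G♭, B♭); F is not a chord tone.
It is held over (the same pitch as the preceding F) and left by step up to G♭.
Held over from the previous chord and resolving up by step — a retardation.

Retardation.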